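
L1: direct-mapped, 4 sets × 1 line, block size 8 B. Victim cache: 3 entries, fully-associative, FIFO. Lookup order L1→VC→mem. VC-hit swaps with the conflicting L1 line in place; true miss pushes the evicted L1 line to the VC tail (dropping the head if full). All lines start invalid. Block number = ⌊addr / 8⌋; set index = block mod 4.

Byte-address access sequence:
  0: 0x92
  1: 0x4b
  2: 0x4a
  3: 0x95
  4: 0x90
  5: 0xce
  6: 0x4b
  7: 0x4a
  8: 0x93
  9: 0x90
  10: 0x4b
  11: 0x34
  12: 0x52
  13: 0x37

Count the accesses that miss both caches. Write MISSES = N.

  [0] addr=0x92 blk=18 s=2: MISS | VC []
  [1] addr=0x4b blk=9 s=1: MISS | VC []
  [2] addr=0x4a blk=9 s=1: L1-HIT | VC []
  [3] addr=0x95 blk=18 s=2: L1-HIT | VC []
  [4] addr=0x90 blk=18 s=2: L1-HIT | VC []
  [5] addr=0xce blk=25 s=1: MISS | VC [9]
  [6] addr=0x4b blk=9 s=1: VC-HIT | VC [25]
  [7] addr=0x4a blk=9 s=1: L1-HIT | VC [25]
  [8] addr=0x93 blk=18 s=2: L1-HIT | VC [25]
  [9] addr=0x90 blk=18 s=2: L1-HIT | VC [25]
  [10] addr=0x4b blk=9 s=1: L1-HIT | VC [25]
  [11] addr=0x34 blk=6 s=2: MISS | VC [25, 18]
  [12] addr=0x52 blk=10 s=2: MISS | VC [25, 18, 6]
  [13] addr=0x37 blk=6 s=2: VC-HIT | VC [25, 18, 10]

MISSES = 5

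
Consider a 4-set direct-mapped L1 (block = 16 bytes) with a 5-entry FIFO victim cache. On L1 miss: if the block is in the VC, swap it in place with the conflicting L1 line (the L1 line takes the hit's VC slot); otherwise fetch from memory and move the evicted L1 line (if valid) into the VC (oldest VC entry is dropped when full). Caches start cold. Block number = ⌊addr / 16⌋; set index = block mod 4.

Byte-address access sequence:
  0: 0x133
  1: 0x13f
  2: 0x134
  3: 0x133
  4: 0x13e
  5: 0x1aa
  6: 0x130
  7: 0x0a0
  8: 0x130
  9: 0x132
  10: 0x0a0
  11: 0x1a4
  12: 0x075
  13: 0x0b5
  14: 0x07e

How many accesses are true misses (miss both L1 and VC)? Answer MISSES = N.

MISSES = 5

  [0] addr=0x133 blk=19 s=3: MISS | VC []
  [1] addr=0x13f blk=19 s=3: L1-HIT | VC []
  [2] addr=0x134 blk=19 s=3: L1-HIT | VC []
  [3] addr=0x133 blk=19 s=3: L1-HIT | VC []
  [4] addr=0x13e blk=19 s=3: L1-HIT | VC []
  [5] addr=0x1aa blk=26 s=2: MISS | VC []
  [6] addr=0x130 blk=19 s=3: L1-HIT | VC []
  [7] addr=0xa0 blk=10 s=2: MISS | VC [26]
  [8] addr=0x130 blk=19 s=3: L1-HIT | VC [26]
  [9] addr=0x132 blk=19 s=3: L1-HIT | VC [26]
  [10] addr=0xa0 blk=10 s=2: L1-HIT | VC [26]
  [11] addr=0x1a4 blk=26 s=2: VC-HIT | VC [10]
  [12] addr=0x75 blk=7 s=3: MISS | VC [10, 19]
  [13] addr=0xb5 blk=11 s=3: MISS | VC [10, 19, 7]
  [14] addr=0x7e blk=7 s=3: VC-HIT | VC [10, 19, 11]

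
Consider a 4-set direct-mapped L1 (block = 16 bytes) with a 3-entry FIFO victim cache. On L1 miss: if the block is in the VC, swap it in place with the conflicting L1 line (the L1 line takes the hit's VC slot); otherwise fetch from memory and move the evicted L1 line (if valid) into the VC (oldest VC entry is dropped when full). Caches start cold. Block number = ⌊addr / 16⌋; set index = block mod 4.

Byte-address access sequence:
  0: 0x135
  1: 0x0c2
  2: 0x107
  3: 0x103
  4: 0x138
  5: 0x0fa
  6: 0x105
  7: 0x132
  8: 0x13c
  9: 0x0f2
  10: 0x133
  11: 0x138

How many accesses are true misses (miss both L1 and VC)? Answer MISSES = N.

  [0] addr=0x135 blk=19 s=3: MISS | VC []
  [1] addr=0xc2 blk=12 s=0: MISS | VC []
  [2] addr=0x107 blk=16 s=0: MISS | VC [12]
  [3] addr=0x103 blk=16 s=0: L1-HIT | VC [12]
  [4] addr=0x138 blk=19 s=3: L1-HIT | VC [12]
  [5] addr=0xfa blk=15 s=3: MISS | VC [12, 19]
  [6] addr=0x105 blk=16 s=0: L1-HIT | VC [12, 19]
  [7] addr=0x132 blk=19 s=3: VC-HIT | VC [12, 15]
  [8] addr=0x13c blk=19 s=3: L1-HIT | VC [12, 15]
  [9] addr=0xf2 blk=15 s=3: VC-HIT | VC [12, 19]
  [10] addr=0x133 blk=19 s=3: VC-HIT | VC [12, 15]
  [11] addr=0x138 blk=19 s=3: L1-HIT | VC [12, 15]

MISSES = 4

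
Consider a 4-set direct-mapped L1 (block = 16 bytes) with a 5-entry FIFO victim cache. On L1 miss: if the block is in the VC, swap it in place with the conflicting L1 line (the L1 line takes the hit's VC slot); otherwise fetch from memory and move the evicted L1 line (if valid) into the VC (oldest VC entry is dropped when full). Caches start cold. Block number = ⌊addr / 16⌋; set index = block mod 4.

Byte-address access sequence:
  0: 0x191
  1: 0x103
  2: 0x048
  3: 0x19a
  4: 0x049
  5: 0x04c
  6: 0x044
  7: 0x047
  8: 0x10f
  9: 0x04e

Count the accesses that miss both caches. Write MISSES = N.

#0 0x191→b25/s1 MISS; vc=[]
#1 0x103→b16/s0 MISS; vc=[]
#2 0x48→b4/s0 MISS; vc=[16]
#3 0x19a→b25/s1 L1-HIT; vc=[16]
#4 0x49→b4/s0 L1-HIT; vc=[16]
#5 0x4c→b4/s0 L1-HIT; vc=[16]
#6 0x44→b4/s0 L1-HIT; vc=[16]
#7 0x47→b4/s0 L1-HIT; vc=[16]
#8 0x10f→b16/s0 VC-HIT; vc=[4]
#9 0x4e→b4/s0 VC-HIT; vc=[16]

MISSES = 3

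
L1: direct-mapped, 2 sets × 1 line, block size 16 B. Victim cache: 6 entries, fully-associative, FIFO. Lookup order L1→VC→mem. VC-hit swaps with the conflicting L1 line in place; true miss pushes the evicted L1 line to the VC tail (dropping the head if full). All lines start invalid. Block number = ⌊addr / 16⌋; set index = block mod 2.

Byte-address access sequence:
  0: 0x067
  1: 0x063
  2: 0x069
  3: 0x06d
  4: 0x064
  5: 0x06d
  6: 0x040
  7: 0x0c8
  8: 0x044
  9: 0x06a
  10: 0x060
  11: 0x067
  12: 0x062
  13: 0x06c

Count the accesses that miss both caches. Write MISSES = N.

MISSES = 3

#0 0x67→b6/s0 MISS; vc=[]
#1 0x63→b6/s0 L1-HIT; vc=[]
#2 0x69→b6/s0 L1-HIT; vc=[]
#3 0x6d→b6/s0 L1-HIT; vc=[]
#4 0x64→b6/s0 L1-HIT; vc=[]
#5 0x6d→b6/s0 L1-HIT; vc=[]
#6 0x40→b4/s0 MISS; vc=[6]
#7 0xc8→b12/s0 MISS; vc=[6,4]
#8 0x44→b4/s0 VC-HIT; vc=[6,12]
#9 0x6a→b6/s0 VC-HIT; vc=[4,12]
#10 0x60→b6/s0 L1-HIT; vc=[4,12]
#11 0x67→b6/s0 L1-HIT; vc=[4,12]
#12 0x62→b6/s0 L1-HIT; vc=[4,12]
#13 0x6c→b6/s0 L1-HIT; vc=[4,12]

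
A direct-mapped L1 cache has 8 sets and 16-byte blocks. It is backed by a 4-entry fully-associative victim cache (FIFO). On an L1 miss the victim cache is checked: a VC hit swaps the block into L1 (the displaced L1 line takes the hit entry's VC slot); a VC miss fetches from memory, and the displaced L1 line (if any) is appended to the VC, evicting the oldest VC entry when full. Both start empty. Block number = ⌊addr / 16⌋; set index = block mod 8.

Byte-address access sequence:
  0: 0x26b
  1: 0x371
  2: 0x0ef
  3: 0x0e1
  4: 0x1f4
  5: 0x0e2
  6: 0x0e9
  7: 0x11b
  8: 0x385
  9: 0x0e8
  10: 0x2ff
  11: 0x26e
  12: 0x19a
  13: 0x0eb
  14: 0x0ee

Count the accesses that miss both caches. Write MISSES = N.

0: 0x26b (blk 38, set 6) → MISS  vc=[]
1: 0x371 (blk 55, set 7) → MISS  vc=[]
2: 0xef (blk 14, set 6) → MISS  vc=[38]
3: 0xe1 (blk 14, set 6) → L1-HIT  vc=[38]
4: 0x1f4 (blk 31, set 7) → MISS  vc=[38, 55]
5: 0xe2 (blk 14, set 6) → L1-HIT  vc=[38, 55]
6: 0xe9 (blk 14, set 6) → L1-HIT  vc=[38, 55]
7: 0x11b (blk 17, set 1) → MISS  vc=[38, 55]
8: 0x385 (blk 56, set 0) → MISS  vc=[38, 55]
9: 0xe8 (blk 14, set 6) → L1-HIT  vc=[38, 55]
10: 0x2ff (blk 47, set 7) → MISS  vc=[38, 55, 31]
11: 0x26e (blk 38, set 6) → VC-HIT  vc=[14, 55, 31]
12: 0x19a (blk 25, set 1) → MISS  vc=[14, 55, 31, 17]
13: 0xeb (blk 14, set 6) → VC-HIT  vc=[38, 55, 31, 17]
14: 0xee (blk 14, set 6) → L1-HIT  vc=[38, 55, 31, 17]

MISSES = 8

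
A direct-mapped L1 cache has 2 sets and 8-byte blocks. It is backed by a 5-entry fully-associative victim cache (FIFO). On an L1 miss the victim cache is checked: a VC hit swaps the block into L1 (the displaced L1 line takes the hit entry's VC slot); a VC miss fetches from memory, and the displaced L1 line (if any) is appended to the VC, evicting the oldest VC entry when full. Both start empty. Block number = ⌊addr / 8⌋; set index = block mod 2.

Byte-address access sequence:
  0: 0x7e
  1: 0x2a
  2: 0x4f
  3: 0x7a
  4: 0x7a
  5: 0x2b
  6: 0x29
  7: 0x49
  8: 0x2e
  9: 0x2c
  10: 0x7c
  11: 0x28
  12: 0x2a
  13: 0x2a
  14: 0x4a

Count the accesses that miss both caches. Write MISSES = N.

MISSES = 3

#0 0x7e→b15/s1 MISS; vc=[]
#1 0x2a→b5/s1 MISS; vc=[15]
#2 0x4f→b9/s1 MISS; vc=[15,5]
#3 0x7a→b15/s1 VC-HIT; vc=[9,5]
#4 0x7a→b15/s1 L1-HIT; vc=[9,5]
#5 0x2b→b5/s1 VC-HIT; vc=[9,15]
#6 0x29→b5/s1 L1-HIT; vc=[9,15]
#7 0x49→b9/s1 VC-HIT; vc=[5,15]
#8 0x2e→b5/s1 VC-HIT; vc=[9,15]
#9 0x2c→b5/s1 L1-HIT; vc=[9,15]
#10 0x7c→b15/s1 VC-HIT; vc=[9,5]
#11 0x28→b5/s1 VC-HIT; vc=[9,15]
#12 0x2a→b5/s1 L1-HIT; vc=[9,15]
#13 0x2a→b5/s1 L1-HIT; vc=[9,15]
#14 0x4a→b9/s1 VC-HIT; vc=[5,15]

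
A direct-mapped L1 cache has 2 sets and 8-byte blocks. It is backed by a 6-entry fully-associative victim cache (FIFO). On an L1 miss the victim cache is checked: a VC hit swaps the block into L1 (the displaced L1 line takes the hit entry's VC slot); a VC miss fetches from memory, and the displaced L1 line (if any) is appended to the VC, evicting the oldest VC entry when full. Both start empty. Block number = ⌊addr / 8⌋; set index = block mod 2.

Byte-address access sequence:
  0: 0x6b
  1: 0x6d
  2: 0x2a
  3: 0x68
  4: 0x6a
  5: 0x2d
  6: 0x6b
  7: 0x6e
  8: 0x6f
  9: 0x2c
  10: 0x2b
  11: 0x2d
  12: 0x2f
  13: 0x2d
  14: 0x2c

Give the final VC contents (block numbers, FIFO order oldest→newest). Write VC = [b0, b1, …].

  [0] addr=0x6b blk=13 s=1: MISS | VC []
  [1] addr=0x6d blk=13 s=1: L1-HIT | VC []
  [2] addr=0x2a blk=5 s=1: MISS | VC [13]
  [3] addr=0x68 blk=13 s=1: VC-HIT | VC [5]
  [4] addr=0x6a blk=13 s=1: L1-HIT | VC [5]
  [5] addr=0x2d blk=5 s=1: VC-HIT | VC [13]
  [6] addr=0x6b blk=13 s=1: VC-HIT | VC [5]
  [7] addr=0x6e blk=13 s=1: L1-HIT | VC [5]
  [8] addr=0x6f blk=13 s=1: L1-HIT | VC [5]
  [9] addr=0x2c blk=5 s=1: VC-HIT | VC [13]
  [10] addr=0x2b blk=5 s=1: L1-HIT | VC [13]
  [11] addr=0x2d blk=5 s=1: L1-HIT | VC [13]
  [12] addr=0x2f blk=5 s=1: L1-HIT | VC [13]
  [13] addr=0x2d blk=5 s=1: L1-HIT | VC [13]
  [14] addr=0x2c blk=5 s=1: L1-HIT | VC [13]

VC = [13]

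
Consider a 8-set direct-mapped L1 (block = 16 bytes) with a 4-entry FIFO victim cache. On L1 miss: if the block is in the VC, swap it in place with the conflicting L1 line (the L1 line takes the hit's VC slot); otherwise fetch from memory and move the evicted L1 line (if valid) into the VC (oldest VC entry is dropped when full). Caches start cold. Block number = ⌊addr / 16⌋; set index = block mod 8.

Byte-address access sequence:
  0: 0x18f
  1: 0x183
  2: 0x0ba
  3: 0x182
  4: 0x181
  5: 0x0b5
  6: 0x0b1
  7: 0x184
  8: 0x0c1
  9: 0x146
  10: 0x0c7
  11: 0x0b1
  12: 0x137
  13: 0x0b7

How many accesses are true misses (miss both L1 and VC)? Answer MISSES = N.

MISSES = 5

0: 0x18f (blk 24, set 0) → MISS  vc=[]
1: 0x183 (blk 24, set 0) → L1-HIT  vc=[]
2: 0xba (blk 11, set 3) → MISS  vc=[]
3: 0x182 (blk 24, set 0) → L1-HIT  vc=[]
4: 0x181 (blk 24, set 0) → L1-HIT  vc=[]
5: 0xb5 (blk 11, set 3) → L1-HIT  vc=[]
6: 0xb1 (blk 11, set 3) → L1-HIT  vc=[]
7: 0x184 (blk 24, set 0) → L1-HIT  vc=[]
8: 0xc1 (blk 12, set 4) → MISS  vc=[]
9: 0x146 (blk 20, set 4) → MISS  vc=[12]
10: 0xc7 (blk 12, set 4) → VC-HIT  vc=[20]
11: 0xb1 (blk 11, set 3) → L1-HIT  vc=[20]
12: 0x137 (blk 19, set 3) → MISS  vc=[20, 11]
13: 0xb7 (blk 11, set 3) → VC-HIT  vc=[20, 19]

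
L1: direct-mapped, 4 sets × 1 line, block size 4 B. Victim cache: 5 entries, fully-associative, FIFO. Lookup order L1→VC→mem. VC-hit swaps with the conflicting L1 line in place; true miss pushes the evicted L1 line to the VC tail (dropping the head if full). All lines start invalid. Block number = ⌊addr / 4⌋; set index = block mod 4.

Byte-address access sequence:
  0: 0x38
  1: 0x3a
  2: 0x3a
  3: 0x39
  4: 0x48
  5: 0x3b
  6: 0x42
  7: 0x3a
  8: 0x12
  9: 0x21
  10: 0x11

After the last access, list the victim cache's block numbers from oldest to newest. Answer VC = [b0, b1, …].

  [0] addr=0x38 blk=14 s=2: MISS | VC []
  [1] addr=0x3a blk=14 s=2: L1-HIT | VC []
  [2] addr=0x3a blk=14 s=2: L1-HIT | VC []
  [3] addr=0x39 blk=14 s=2: L1-HIT | VC []
  [4] addr=0x48 blk=18 s=2: MISS | VC [14]
  [5] addr=0x3b blk=14 s=2: VC-HIT | VC [18]
  [6] addr=0x42 blk=16 s=0: MISS | VC [18]
  [7] addr=0x3a blk=14 s=2: L1-HIT | VC [18]
  [8] addr=0x12 blk=4 s=0: MISS | VC [18, 16]
  [9] addr=0x21 blk=8 s=0: MISS | VC [18, 16, 4]
  [10] addr=0x11 blk=4 s=0: VC-HIT | VC [18, 16, 8]

VC = [18, 16, 8]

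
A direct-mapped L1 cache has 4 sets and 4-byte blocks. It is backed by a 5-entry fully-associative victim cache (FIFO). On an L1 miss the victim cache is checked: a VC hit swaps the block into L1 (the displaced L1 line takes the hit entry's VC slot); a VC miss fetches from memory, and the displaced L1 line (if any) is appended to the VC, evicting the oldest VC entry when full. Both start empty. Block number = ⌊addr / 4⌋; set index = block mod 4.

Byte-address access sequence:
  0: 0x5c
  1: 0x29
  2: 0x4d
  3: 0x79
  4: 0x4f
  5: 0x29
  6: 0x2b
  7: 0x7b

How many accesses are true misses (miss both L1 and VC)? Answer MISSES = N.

MISSES = 4

0: 0x5c (blk 23, set 3) → MISS  vc=[]
1: 0x29 (blk 10, set 2) → MISS  vc=[]
2: 0x4d (blk 19, set 3) → MISS  vc=[23]
3: 0x79 (blk 30, set 2) → MISS  vc=[23, 10]
4: 0x4f (blk 19, set 3) → L1-HIT  vc=[23, 10]
5: 0x29 (blk 10, set 2) → VC-HIT  vc=[23, 30]
6: 0x2b (blk 10, set 2) → L1-HIT  vc=[23, 30]
7: 0x7b (blk 30, set 2) → VC-HIT  vc=[23, 10]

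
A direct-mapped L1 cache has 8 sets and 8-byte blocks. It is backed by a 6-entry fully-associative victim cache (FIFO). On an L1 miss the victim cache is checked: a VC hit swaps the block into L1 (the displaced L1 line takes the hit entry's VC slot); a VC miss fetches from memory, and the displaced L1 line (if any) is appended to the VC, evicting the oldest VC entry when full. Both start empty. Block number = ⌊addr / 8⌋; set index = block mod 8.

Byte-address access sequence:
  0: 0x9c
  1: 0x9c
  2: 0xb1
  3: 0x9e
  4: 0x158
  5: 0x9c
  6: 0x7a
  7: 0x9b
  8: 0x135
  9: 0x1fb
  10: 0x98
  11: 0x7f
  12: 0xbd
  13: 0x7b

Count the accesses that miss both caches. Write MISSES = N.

MISSES = 7

#0 0x9c→b19/s3 MISS; vc=[]
#1 0x9c→b19/s3 L1-HIT; vc=[]
#2 0xb1→b22/s6 MISS; vc=[]
#3 0x9e→b19/s3 L1-HIT; vc=[]
#4 0x158→b43/s3 MISS; vc=[19]
#5 0x9c→b19/s3 VC-HIT; vc=[43]
#6 0x7a→b15/s7 MISS; vc=[43]
#7 0x9b→b19/s3 L1-HIT; vc=[43]
#8 0x135→b38/s6 MISS; vc=[43,22]
#9 0x1fb→b63/s7 MISS; vc=[43,22,15]
#10 0x98→b19/s3 L1-HIT; vc=[43,22,15]
#11 0x7f→b15/s7 VC-HIT; vc=[43,22,63]
#12 0xbd→b23/s7 MISS; vc=[43,22,63,15]
#13 0x7b→b15/s7 VC-HIT; vc=[43,22,63,23]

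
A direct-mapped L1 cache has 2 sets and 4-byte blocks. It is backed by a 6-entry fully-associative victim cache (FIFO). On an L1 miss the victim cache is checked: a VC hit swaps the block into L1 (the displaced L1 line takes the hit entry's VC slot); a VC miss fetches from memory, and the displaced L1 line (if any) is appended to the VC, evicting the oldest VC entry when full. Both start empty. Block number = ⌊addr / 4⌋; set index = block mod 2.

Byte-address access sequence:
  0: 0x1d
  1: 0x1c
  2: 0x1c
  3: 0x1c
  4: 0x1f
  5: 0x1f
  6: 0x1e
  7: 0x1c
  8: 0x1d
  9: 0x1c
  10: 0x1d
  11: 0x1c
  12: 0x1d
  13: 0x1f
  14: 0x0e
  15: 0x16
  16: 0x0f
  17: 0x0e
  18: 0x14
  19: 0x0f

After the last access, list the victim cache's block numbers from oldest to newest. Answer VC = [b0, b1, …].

0: 0x1d (blk 7, set 1) → MISS  vc=[]
1: 0x1c (blk 7, set 1) → L1-HIT  vc=[]
2: 0x1c (blk 7, set 1) → L1-HIT  vc=[]
3: 0x1c (blk 7, set 1) → L1-HIT  vc=[]
4: 0x1f (blk 7, set 1) → L1-HIT  vc=[]
5: 0x1f (blk 7, set 1) → L1-HIT  vc=[]
6: 0x1e (blk 7, set 1) → L1-HIT  vc=[]
7: 0x1c (blk 7, set 1) → L1-HIT  vc=[]
8: 0x1d (blk 7, set 1) → L1-HIT  vc=[]
9: 0x1c (blk 7, set 1) → L1-HIT  vc=[]
10: 0x1d (blk 7, set 1) → L1-HIT  vc=[]
11: 0x1c (blk 7, set 1) → L1-HIT  vc=[]
12: 0x1d (blk 7, set 1) → L1-HIT  vc=[]
13: 0x1f (blk 7, set 1) → L1-HIT  vc=[]
14: 0xe (blk 3, set 1) → MISS  vc=[7]
15: 0x16 (blk 5, set 1) → MISS  vc=[7, 3]
16: 0xf (blk 3, set 1) → VC-HIT  vc=[7, 5]
17: 0xe (blk 3, set 1) → L1-HIT  vc=[7, 5]
18: 0x14 (blk 5, set 1) → VC-HIT  vc=[7, 3]
19: 0xf (blk 3, set 1) → VC-HIT  vc=[7, 5]

VC = [7, 5]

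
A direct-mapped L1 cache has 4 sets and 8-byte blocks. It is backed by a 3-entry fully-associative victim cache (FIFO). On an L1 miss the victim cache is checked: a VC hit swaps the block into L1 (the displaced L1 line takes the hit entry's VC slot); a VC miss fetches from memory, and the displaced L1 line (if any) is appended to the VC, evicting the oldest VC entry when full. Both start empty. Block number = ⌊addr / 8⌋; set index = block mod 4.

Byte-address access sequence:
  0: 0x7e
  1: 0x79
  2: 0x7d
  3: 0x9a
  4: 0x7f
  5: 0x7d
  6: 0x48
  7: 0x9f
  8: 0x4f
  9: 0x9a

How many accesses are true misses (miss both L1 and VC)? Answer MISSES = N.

MISSES = 3

0: 0x7e (blk 15, set 3) → MISS  vc=[]
1: 0x79 (blk 15, set 3) → L1-HIT  vc=[]
2: 0x7d (blk 15, set 3) → L1-HIT  vc=[]
3: 0x9a (blk 19, set 3) → MISS  vc=[15]
4: 0x7f (blk 15, set 3) → VC-HIT  vc=[19]
5: 0x7d (blk 15, set 3) → L1-HIT  vc=[19]
6: 0x48 (blk 9, set 1) → MISS  vc=[19]
7: 0x9f (blk 19, set 3) → VC-HIT  vc=[15]
8: 0x4f (blk 9, set 1) → L1-HIT  vc=[15]
9: 0x9a (blk 19, set 3) → L1-HIT  vc=[15]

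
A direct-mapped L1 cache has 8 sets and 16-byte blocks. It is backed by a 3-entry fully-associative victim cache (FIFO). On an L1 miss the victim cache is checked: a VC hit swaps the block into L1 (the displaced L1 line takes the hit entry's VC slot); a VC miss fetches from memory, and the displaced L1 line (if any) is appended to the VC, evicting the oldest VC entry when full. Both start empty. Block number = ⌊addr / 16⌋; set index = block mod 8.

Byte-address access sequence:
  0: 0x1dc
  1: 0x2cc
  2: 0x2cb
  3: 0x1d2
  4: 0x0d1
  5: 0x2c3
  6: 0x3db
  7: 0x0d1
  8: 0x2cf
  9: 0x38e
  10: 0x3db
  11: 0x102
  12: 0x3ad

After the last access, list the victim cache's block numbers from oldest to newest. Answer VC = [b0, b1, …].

0: 0x1dc (blk 29, set 5) → MISS  vc=[]
1: 0x2cc (blk 44, set 4) → MISS  vc=[]
2: 0x2cb (blk 44, set 4) → L1-HIT  vc=[]
3: 0x1d2 (blk 29, set 5) → L1-HIT  vc=[]
4: 0xd1 (blk 13, set 5) → MISS  vc=[29]
5: 0x2c3 (blk 44, set 4) → L1-HIT  vc=[29]
6: 0x3db (blk 61, set 5) → MISS  vc=[29, 13]
7: 0xd1 (blk 13, set 5) → VC-HIT  vc=[29, 61]
8: 0x2cf (blk 44, set 4) → L1-HIT  vc=[29, 61]
9: 0x38e (blk 56, set 0) → MISS  vc=[29, 61]
10: 0x3db (blk 61, set 5) → VC-HIT  vc=[29, 13]
11: 0x102 (blk 16, set 0) → MISS  vc=[29, 13, 56]
12: 0x3ad (blk 58, set 2) → MISS  vc=[29, 13, 56]

VC = [29, 13, 56]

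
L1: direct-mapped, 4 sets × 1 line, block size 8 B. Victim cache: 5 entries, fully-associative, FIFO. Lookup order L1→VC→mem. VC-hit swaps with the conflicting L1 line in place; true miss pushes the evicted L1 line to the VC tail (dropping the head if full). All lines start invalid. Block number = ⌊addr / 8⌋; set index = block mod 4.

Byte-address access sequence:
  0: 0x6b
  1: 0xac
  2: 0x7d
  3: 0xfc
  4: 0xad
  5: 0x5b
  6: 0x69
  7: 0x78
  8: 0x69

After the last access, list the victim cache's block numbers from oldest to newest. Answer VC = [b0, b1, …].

  [0] addr=0x6b blk=13 s=1: MISS | VC []
  [1] addr=0xac blk=21 s=1: MISS | VC [13]
  [2] addr=0x7d blk=15 s=3: MISS | VC [13]
  [3] addr=0xfc blk=31 s=3: MISS | VC [13, 15]
  [4] addr=0xad blk=21 s=1: L1-HIT | VC [13, 15]
  [5] addr=0x5b blk=11 s=3: MISS | VC [13, 15, 31]
  [6] addr=0x69 blk=13 s=1: VC-HIT | VC [21, 15, 31]
  [7] addr=0x78 blk=15 s=3: VC-HIT | VC [21, 11, 31]
  [8] addr=0x69 blk=13 s=1: L1-HIT | VC [21, 11, 31]

VC = [21, 11, 31]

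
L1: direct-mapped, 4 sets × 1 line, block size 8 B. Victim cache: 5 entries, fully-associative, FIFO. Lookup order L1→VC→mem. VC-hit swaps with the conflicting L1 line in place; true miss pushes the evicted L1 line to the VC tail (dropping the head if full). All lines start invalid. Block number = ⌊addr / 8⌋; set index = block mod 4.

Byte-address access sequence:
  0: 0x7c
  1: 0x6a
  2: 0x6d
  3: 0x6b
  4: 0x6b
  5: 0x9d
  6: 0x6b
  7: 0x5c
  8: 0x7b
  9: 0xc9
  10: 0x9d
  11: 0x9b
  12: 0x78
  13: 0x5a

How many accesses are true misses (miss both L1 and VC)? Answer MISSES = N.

MISSES = 5

0: 0x7c (blk 15, set 3) → MISS  vc=[]
1: 0x6a (blk 13, set 1) → MISS  vc=[]
2: 0x6d (blk 13, set 1) → L1-HIT  vc=[]
3: 0x6b (blk 13, set 1) → L1-HIT  vc=[]
4: 0x6b (blk 13, set 1) → L1-HIT  vc=[]
5: 0x9d (blk 19, set 3) → MISS  vc=[15]
6: 0x6b (blk 13, set 1) → L1-HIT  vc=[15]
7: 0x5c (blk 11, set 3) → MISS  vc=[15, 19]
8: 0x7b (blk 15, set 3) → VC-HIT  vc=[11, 19]
9: 0xc9 (blk 25, set 1) → MISS  vc=[11, 19, 13]
10: 0x9d (blk 19, set 3) → VC-HIT  vc=[11, 15, 13]
11: 0x9b (blk 19, set 3) → L1-HIT  vc=[11, 15, 13]
12: 0x78 (blk 15, set 3) → VC-HIT  vc=[11, 19, 13]
13: 0x5a (blk 11, set 3) → VC-HIT  vc=[15, 19, 13]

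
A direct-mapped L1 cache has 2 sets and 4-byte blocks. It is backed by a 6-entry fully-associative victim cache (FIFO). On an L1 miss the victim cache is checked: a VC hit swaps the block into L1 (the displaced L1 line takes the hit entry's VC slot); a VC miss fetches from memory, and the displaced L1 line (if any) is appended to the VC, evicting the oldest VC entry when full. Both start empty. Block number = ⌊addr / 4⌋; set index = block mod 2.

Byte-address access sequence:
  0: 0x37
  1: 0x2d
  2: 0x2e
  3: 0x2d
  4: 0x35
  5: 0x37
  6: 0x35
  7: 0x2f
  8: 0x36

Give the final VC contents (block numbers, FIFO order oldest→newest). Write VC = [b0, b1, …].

0: 0x37 (blk 13, set 1) → MISS  vc=[]
1: 0x2d (blk 11, set 1) → MISS  vc=[13]
2: 0x2e (blk 11, set 1) → L1-HIT  vc=[13]
3: 0x2d (blk 11, set 1) → L1-HIT  vc=[13]
4: 0x35 (blk 13, set 1) → VC-HIT  vc=[11]
5: 0x37 (blk 13, set 1) → L1-HIT  vc=[11]
6: 0x35 (blk 13, set 1) → L1-HIT  vc=[11]
7: 0x2f (blk 11, set 1) → VC-HIT  vc=[13]
8: 0x36 (blk 13, set 1) → VC-HIT  vc=[11]

VC = [11]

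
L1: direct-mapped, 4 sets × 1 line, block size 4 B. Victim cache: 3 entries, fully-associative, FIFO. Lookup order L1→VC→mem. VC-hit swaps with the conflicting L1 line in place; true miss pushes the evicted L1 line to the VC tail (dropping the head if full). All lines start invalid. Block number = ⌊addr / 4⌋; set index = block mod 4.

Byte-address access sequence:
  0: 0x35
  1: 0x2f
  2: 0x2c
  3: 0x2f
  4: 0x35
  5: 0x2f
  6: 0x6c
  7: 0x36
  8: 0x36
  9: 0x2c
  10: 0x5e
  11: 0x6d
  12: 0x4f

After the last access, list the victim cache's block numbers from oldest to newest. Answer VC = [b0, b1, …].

#0 0x35→b13/s1 MISS; vc=[]
#1 0x2f→b11/s3 MISS; vc=[]
#2 0x2c→b11/s3 L1-HIT; vc=[]
#3 0x2f→b11/s3 L1-HIT; vc=[]
#4 0x35→b13/s1 L1-HIT; vc=[]
#5 0x2f→b11/s3 L1-HIT; vc=[]
#6 0x6c→b27/s3 MISS; vc=[11]
#7 0x36→b13/s1 L1-HIT; vc=[11]
#8 0x36→b13/s1 L1-HIT; vc=[11]
#9 0x2c→b11/s3 VC-HIT; vc=[27]
#10 0x5e→b23/s3 MISS; vc=[27,11]
#11 0x6d→b27/s3 VC-HIT; vc=[23,11]
#12 0x4f→b19/s3 MISS; vc=[23,11,27]

VC = [23, 11, 27]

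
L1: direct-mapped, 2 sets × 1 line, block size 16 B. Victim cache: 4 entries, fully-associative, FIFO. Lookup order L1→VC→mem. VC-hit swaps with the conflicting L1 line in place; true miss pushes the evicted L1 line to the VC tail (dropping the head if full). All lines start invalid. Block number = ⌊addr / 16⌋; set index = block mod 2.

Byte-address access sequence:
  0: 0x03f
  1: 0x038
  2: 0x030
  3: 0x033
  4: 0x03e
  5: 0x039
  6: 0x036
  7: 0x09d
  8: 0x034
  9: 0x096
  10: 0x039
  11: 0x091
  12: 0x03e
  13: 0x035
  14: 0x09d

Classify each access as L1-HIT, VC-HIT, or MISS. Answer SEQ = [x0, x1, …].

  [0] addr=0x3f blk=3 s=1: MISS | VC []
  [1] addr=0x38 blk=3 s=1: L1-HIT | VC []
  [2] addr=0x30 blk=3 s=1: L1-HIT | VC []
  [3] addr=0x33 blk=3 s=1: L1-HIT | VC []
  [4] addr=0x3e blk=3 s=1: L1-HIT | VC []
  [5] addr=0x39 blk=3 s=1: L1-HIT | VC []
  [6] addr=0x36 blk=3 s=1: L1-HIT | VC []
  [7] addr=0x9d blk=9 s=1: MISS | VC [3]
  [8] addr=0x34 blk=3 s=1: VC-HIT | VC [9]
  [9] addr=0x96 blk=9 s=1: VC-HIT | VC [3]
  [10] addr=0x39 blk=3 s=1: VC-HIT | VC [9]
  [11] addr=0x91 blk=9 s=1: VC-HIT | VC [3]
  [12] addr=0x3e blk=3 s=1: VC-HIT | VC [9]
  [13] addr=0x35 blk=3 s=1: L1-HIT | VC [9]
  [14] addr=0x9d blk=9 s=1: VC-HIT | VC [3]

SEQ = [MISS, L1-HIT, L1-HIT, L1-HIT, L1-HIT, L1-HIT, L1-HIT, MISS, VC-HIT, VC-HIT, VC-HIT, VC-HIT, VC-HIT, L1-HIT, VC-HIT]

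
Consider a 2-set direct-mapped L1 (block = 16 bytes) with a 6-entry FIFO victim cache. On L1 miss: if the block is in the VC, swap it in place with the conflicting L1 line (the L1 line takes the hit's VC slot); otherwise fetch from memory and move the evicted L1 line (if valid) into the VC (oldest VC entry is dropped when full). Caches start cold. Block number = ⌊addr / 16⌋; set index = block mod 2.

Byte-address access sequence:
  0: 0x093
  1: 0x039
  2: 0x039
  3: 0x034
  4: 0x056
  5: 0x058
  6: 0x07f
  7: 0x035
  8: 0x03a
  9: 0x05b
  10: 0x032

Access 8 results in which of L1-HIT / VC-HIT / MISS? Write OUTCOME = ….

  [0] addr=0x93 blk=9 s=1: MISS | VC []
  [1] addr=0x39 blk=3 s=1: MISS | VC [9]
  [2] addr=0x39 blk=3 s=1: L1-HIT | VC [9]
  [3] addr=0x34 blk=3 s=1: L1-HIT | VC [9]
  [4] addr=0x56 blk=5 s=1: MISS | VC [9, 3]
  [5] addr=0x58 blk=5 s=1: L1-HIT | VC [9, 3]
  [6] addr=0x7f blk=7 s=1: MISS | VC [9, 3, 5]
  [7] addr=0x35 blk=3 s=1: VC-HIT | VC [9, 7, 5]
  [8] addr=0x3a blk=3 s=1: L1-HIT | VC [9, 7, 5]
  [9] addr=0x5b blk=5 s=1: VC-HIT | VC [9, 7, 3]
  [10] addr=0x32 blk=3 s=1: VC-HIT | VC [9, 7, 5]

OUTCOME = L1-HIT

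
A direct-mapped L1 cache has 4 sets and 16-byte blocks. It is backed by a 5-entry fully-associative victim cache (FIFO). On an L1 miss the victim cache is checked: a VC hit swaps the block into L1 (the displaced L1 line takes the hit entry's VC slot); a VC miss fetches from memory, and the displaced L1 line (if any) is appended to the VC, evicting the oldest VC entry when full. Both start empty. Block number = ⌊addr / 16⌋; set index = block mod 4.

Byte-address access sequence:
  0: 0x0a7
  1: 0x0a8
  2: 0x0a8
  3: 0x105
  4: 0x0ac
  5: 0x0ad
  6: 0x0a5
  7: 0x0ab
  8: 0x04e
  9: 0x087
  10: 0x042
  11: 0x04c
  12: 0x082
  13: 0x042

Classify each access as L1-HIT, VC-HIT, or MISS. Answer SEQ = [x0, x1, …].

SEQ = [MISS, L1-HIT, L1-HIT, MISS, L1-HIT, L1-HIT, L1-HIT, L1-HIT, MISS, MISS, VC-HIT, L1-HIT, VC-HIT, VC-HIT]

  [0] addr=0xa7 blk=10 s=2: MISS | VC []
  [1] addr=0xa8 blk=10 s=2: L1-HIT | VC []
  [2] addr=0xa8 blk=10 s=2: L1-HIT | VC []
  [3] addr=0x105 blk=16 s=0: MISS | VC []
  [4] addr=0xac blk=10 s=2: L1-HIT | VC []
  [5] addr=0xad blk=10 s=2: L1-HIT | VC []
  [6] addr=0xa5 blk=10 s=2: L1-HIT | VC []
  [7] addr=0xab blk=10 s=2: L1-HIT | VC []
  [8] addr=0x4e blk=4 s=0: MISS | VC [16]
  [9] addr=0x87 blk=8 s=0: MISS | VC [16, 4]
  [10] addr=0x42 blk=4 s=0: VC-HIT | VC [16, 8]
  [11] addr=0x4c blk=4 s=0: L1-HIT | VC [16, 8]
  [12] addr=0x82 blk=8 s=0: VC-HIT | VC [16, 4]
  [13] addr=0x42 blk=4 s=0: VC-HIT | VC [16, 8]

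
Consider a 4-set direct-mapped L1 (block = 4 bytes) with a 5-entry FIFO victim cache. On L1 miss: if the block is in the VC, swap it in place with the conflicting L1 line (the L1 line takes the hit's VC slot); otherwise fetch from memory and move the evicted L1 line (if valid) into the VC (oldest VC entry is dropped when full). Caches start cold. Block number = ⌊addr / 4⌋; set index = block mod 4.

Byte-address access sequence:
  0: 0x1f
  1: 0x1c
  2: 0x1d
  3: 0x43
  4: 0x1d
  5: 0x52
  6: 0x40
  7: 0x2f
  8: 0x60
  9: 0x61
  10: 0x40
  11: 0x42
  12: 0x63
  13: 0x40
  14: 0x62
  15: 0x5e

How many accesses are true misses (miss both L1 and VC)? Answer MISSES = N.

MISSES = 6

#0 0x1f→b7/s3 MISS; vc=[]
#1 0x1c→b7/s3 L1-HIT; vc=[]
#2 0x1d→b7/s3 L1-HIT; vc=[]
#3 0x43→b16/s0 MISS; vc=[]
#4 0x1d→b7/s3 L1-HIT; vc=[]
#5 0x52→b20/s0 MISS; vc=[16]
#6 0x40→b16/s0 VC-HIT; vc=[20]
#7 0x2f→b11/s3 MISS; vc=[20,7]
#8 0x60→b24/s0 MISS; vc=[20,7,16]
#9 0x61→b24/s0 L1-HIT; vc=[20,7,16]
#10 0x40→b16/s0 VC-HIT; vc=[20,7,24]
#11 0x42→b16/s0 L1-HIT; vc=[20,7,24]
#12 0x63→b24/s0 VC-HIT; vc=[20,7,16]
#13 0x40→b16/s0 VC-HIT; vc=[20,7,24]
#14 0x62→b24/s0 VC-HIT; vc=[20,7,16]
#15 0x5e→b23/s3 MISS; vc=[20,7,16,11]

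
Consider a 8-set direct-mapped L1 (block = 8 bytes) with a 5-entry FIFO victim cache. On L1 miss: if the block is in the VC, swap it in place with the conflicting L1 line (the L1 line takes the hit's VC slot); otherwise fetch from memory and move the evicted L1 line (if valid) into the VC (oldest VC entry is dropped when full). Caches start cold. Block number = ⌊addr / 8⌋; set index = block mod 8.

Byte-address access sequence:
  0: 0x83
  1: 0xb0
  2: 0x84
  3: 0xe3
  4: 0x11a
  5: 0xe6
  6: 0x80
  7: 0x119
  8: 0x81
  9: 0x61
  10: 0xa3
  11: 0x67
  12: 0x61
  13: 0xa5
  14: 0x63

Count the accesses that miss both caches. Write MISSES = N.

MISSES = 6

  [0] addr=0x83 blk=16 s=0: MISS | VC []
  [1] addr=0xb0 blk=22 s=6: MISS | VC []
  [2] addr=0x84 blk=16 s=0: L1-HIT | VC []
  [3] addr=0xe3 blk=28 s=4: MISS | VC []
  [4] addr=0x11a blk=35 s=3: MISS | VC []
  [5] addr=0xe6 blk=28 s=4: L1-HIT | VC []
  [6] addr=0x80 blk=16 s=0: L1-HIT | VC []
  [7] addr=0x119 blk=35 s=3: L1-HIT | VC []
  [8] addr=0x81 blk=16 s=0: L1-HIT | VC []
  [9] addr=0x61 blk=12 s=4: MISS | VC [28]
  [10] addr=0xa3 blk=20 s=4: MISS | VC [28, 12]
  [11] addr=0x67 blk=12 s=4: VC-HIT | VC [28, 20]
  [12] addr=0x61 blk=12 s=4: L1-HIT | VC [28, 20]
  [13] addr=0xa5 blk=20 s=4: VC-HIT | VC [28, 12]
  [14] addr=0x63 blk=12 s=4: VC-HIT | VC [28, 20]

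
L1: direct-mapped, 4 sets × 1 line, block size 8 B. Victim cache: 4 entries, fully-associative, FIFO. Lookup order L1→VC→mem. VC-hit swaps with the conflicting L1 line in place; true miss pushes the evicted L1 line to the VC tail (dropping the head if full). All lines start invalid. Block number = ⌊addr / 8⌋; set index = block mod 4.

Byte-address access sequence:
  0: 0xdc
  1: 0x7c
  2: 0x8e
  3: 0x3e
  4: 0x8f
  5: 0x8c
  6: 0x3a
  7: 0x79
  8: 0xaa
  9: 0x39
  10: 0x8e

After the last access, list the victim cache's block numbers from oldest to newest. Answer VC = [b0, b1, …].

VC = [27, 15, 21]

0: 0xdc (blk 27, set 3) → MISS  vc=[]
1: 0x7c (blk 15, set 3) → MISS  vc=[27]
2: 0x8e (blk 17, set 1) → MISS  vc=[27]
3: 0x3e (blk 7, set 3) → MISS  vc=[27, 15]
4: 0x8f (blk 17, set 1) → L1-HIT  vc=[27, 15]
5: 0x8c (blk 17, set 1) → L1-HIT  vc=[27, 15]
6: 0x3a (blk 7, set 3) → L1-HIT  vc=[27, 15]
7: 0x79 (blk 15, set 3) → VC-HIT  vc=[27, 7]
8: 0xaa (blk 21, set 1) → MISS  vc=[27, 7, 17]
9: 0x39 (blk 7, set 3) → VC-HIT  vc=[27, 15, 17]
10: 0x8e (blk 17, set 1) → VC-HIT  vc=[27, 15, 21]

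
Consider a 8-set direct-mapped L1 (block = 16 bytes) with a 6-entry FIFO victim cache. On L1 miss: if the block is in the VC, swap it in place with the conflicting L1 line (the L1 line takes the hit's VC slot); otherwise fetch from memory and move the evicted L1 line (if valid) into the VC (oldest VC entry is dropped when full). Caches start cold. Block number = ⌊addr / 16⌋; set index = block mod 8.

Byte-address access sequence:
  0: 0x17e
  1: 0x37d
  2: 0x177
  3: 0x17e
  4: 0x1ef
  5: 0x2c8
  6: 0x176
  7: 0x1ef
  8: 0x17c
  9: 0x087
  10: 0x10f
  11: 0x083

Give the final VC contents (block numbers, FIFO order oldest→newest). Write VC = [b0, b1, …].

  [0] addr=0x17e blk=23 s=7: MISS | VC []
  [1] addr=0x37d blk=55 s=7: MISS | VC [23]
  [2] addr=0x177 blk=23 s=7: VC-HIT | VC [55]
  [3] addr=0x17e blk=23 s=7: L1-HIT | VC [55]
  [4] addr=0x1ef blk=30 s=6: MISS | VC [55]
  [5] addr=0x2c8 blk=44 s=4: MISS | VC [55]
  [6] addr=0x176 blk=23 s=7: L1-HIT | VC [55]
  [7] addr=0x1ef blk=30 s=6: L1-HIT | VC [55]
  [8] addr=0x17c blk=23 s=7: L1-HIT | VC [55]
  [9] addr=0x87 blk=8 s=0: MISS | VC [55]
  [10] addr=0x10f blk=16 s=0: MISS | VC [55, 8]
  [11] addr=0x83 blk=8 s=0: VC-HIT | VC [55, 16]

VC = [55, 16]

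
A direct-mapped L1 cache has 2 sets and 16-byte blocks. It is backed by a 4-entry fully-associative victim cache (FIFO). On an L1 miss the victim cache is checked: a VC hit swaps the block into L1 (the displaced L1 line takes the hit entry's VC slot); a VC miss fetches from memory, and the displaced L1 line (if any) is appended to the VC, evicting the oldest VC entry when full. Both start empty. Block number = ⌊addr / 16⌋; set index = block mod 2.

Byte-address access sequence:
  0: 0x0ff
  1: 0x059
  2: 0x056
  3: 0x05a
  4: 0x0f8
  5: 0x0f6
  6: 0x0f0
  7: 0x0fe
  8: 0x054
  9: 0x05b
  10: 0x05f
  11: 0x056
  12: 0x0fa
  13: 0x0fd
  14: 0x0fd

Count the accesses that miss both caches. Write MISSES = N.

#0 0xff→b15/s1 MISS; vc=[]
#1 0x59→b5/s1 MISS; vc=[15]
#2 0x56→b5/s1 L1-HIT; vc=[15]
#3 0x5a→b5/s1 L1-HIT; vc=[15]
#4 0xf8→b15/s1 VC-HIT; vc=[5]
#5 0xf6→b15/s1 L1-HIT; vc=[5]
#6 0xf0→b15/s1 L1-HIT; vc=[5]
#7 0xfe→b15/s1 L1-HIT; vc=[5]
#8 0x54→b5/s1 VC-HIT; vc=[15]
#9 0x5b→b5/s1 L1-HIT; vc=[15]
#10 0x5f→b5/s1 L1-HIT; vc=[15]
#11 0x56→b5/s1 L1-HIT; vc=[15]
#12 0xfa→b15/s1 VC-HIT; vc=[5]
#13 0xfd→b15/s1 L1-HIT; vc=[5]
#14 0xfd→b15/s1 L1-HIT; vc=[5]

MISSES = 2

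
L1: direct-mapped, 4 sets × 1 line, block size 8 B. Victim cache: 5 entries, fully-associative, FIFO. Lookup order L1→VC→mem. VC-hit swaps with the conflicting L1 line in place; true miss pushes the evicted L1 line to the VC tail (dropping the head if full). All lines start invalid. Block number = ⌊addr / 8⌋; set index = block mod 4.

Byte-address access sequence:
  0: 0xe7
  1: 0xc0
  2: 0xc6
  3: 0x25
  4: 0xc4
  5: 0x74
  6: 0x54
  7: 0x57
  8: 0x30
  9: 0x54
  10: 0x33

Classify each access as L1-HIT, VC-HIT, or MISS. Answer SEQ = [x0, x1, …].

SEQ = [MISS, MISS, L1-HIT, MISS, VC-HIT, MISS, MISS, L1-HIT, MISS, VC-HIT, VC-HIT]

#0 0xe7→b28/s0 MISS; vc=[]
#1 0xc0→b24/s0 MISS; vc=[28]
#2 0xc6→b24/s0 L1-HIT; vc=[28]
#3 0x25→b4/s0 MISS; vc=[28,24]
#4 0xc4→b24/s0 VC-HIT; vc=[28,4]
#5 0x74→b14/s2 MISS; vc=[28,4]
#6 0x54→b10/s2 MISS; vc=[28,4,14]
#7 0x57→b10/s2 L1-HIT; vc=[28,4,14]
#8 0x30→b6/s2 MISS; vc=[28,4,14,10]
#9 0x54→b10/s2 VC-HIT; vc=[28,4,14,6]
#10 0x33→b6/s2 VC-HIT; vc=[28,4,14,10]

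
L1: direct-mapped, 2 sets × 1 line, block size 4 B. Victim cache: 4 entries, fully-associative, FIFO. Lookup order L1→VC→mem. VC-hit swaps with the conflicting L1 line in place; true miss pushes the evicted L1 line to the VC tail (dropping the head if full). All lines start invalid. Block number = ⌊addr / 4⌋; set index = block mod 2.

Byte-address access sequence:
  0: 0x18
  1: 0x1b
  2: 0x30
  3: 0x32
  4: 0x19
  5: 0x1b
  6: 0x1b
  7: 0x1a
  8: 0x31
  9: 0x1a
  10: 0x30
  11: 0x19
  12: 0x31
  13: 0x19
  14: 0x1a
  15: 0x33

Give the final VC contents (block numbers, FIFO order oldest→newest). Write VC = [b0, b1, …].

VC = [6]

  [0] addr=0x18 blk=6 s=0: MISS | VC []
  [1] addr=0x1b blk=6 s=0: L1-HIT | VC []
  [2] addr=0x30 blk=12 s=0: MISS | VC [6]
  [3] addr=0x32 blk=12 s=0: L1-HIT | VC [6]
  [4] addr=0x19 blk=6 s=0: VC-HIT | VC [12]
  [5] addr=0x1b blk=6 s=0: L1-HIT | VC [12]
  [6] addr=0x1b blk=6 s=0: L1-HIT | VC [12]
  [7] addr=0x1a blk=6 s=0: L1-HIT | VC [12]
  [8] addr=0x31 blk=12 s=0: VC-HIT | VC [6]
  [9] addr=0x1a blk=6 s=0: VC-HIT | VC [12]
  [10] addr=0x30 blk=12 s=0: VC-HIT | VC [6]
  [11] addr=0x19 blk=6 s=0: VC-HIT | VC [12]
  [12] addr=0x31 blk=12 s=0: VC-HIT | VC [6]
  [13] addr=0x19 blk=6 s=0: VC-HIT | VC [12]
  [14] addr=0x1a blk=6 s=0: L1-HIT | VC [12]
  [15] addr=0x33 blk=12 s=0: VC-HIT | VC [6]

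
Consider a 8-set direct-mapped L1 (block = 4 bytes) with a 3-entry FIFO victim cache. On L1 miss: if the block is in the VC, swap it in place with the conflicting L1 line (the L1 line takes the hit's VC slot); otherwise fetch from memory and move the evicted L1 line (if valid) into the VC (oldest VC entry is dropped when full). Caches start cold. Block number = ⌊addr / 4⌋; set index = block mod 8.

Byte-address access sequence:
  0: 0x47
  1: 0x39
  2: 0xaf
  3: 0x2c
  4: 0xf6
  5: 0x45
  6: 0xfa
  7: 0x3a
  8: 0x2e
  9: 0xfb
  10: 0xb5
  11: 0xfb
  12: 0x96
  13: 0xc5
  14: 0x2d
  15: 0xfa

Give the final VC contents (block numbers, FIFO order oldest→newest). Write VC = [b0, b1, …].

VC = [61, 45, 17]

0: 0x47 (blk 17, set 1) → MISS  vc=[]
1: 0x39 (blk 14, set 6) → MISS  vc=[]
2: 0xaf (blk 43, set 3) → MISS  vc=[]
3: 0x2c (blk 11, set 3) → MISS  vc=[43]
4: 0xf6 (blk 61, set 5) → MISS  vc=[43]
5: 0x45 (blk 17, set 1) → L1-HIT  vc=[43]
6: 0xfa (blk 62, set 6) → MISS  vc=[43, 14]
7: 0x3a (blk 14, set 6) → VC-HIT  vc=[43, 62]
8: 0x2e (blk 11, set 3) → L1-HIT  vc=[43, 62]
9: 0xfb (blk 62, set 6) → VC-HIT  vc=[43, 14]
10: 0xb5 (blk 45, set 5) → MISS  vc=[43, 14, 61]
11: 0xfb (blk 62, set 6) → L1-HIT  vc=[43, 14, 61]
12: 0x96 (blk 37, set 5) → MISS  vc=[14, 61, 45]
13: 0xc5 (blk 49, set 1) → MISS  vc=[61, 45, 17]
14: 0x2d (blk 11, set 3) → L1-HIT  vc=[61, 45, 17]
15: 0xfa (blk 62, set 6) → L1-HIT  vc=[61, 45, 17]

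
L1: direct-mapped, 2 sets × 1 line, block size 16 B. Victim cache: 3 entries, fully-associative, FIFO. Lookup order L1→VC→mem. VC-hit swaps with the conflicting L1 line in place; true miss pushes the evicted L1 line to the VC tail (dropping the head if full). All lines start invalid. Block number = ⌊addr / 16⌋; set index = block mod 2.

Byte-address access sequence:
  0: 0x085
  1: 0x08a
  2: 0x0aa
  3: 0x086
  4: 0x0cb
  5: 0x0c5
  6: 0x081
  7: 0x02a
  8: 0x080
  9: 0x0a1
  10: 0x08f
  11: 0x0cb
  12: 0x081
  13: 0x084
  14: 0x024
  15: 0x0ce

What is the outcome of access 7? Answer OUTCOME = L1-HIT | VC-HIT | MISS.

0: 0x85 (blk 8, set 0) → MISS  vc=[]
1: 0x8a (blk 8, set 0) → L1-HIT  vc=[]
2: 0xaa (blk 10, set 0) → MISS  vc=[8]
3: 0x86 (blk 8, set 0) → VC-HIT  vc=[10]
4: 0xcb (blk 12, set 0) → MISS  vc=[10, 8]
5: 0xc5 (blk 12, set 0) → L1-HIT  vc=[10, 8]
6: 0x81 (blk 8, set 0) → VC-HIT  vc=[10, 12]
7: 0x2a (blk 2, set 0) → MISS  vc=[10, 12, 8]
8: 0x80 (blk 8, set 0) → VC-HIT  vc=[10, 12, 2]
9: 0xa1 (blk 10, set 0) → VC-HIT  vc=[8, 12, 2]
10: 0x8f (blk 8, set 0) → VC-HIT  vc=[10, 12, 2]
11: 0xcb (blk 12, set 0) → VC-HIT  vc=[10, 8, 2]
12: 0x81 (blk 8, set 0) → VC-HIT  vc=[10, 12, 2]
13: 0x84 (blk 8, set 0) → L1-HIT  vc=[10, 12, 2]
14: 0x24 (blk 2, set 0) → VC-HIT  vc=[10, 12, 8]
15: 0xce (blk 12, set 0) → VC-HIT  vc=[10, 2, 8]

OUTCOME = MISS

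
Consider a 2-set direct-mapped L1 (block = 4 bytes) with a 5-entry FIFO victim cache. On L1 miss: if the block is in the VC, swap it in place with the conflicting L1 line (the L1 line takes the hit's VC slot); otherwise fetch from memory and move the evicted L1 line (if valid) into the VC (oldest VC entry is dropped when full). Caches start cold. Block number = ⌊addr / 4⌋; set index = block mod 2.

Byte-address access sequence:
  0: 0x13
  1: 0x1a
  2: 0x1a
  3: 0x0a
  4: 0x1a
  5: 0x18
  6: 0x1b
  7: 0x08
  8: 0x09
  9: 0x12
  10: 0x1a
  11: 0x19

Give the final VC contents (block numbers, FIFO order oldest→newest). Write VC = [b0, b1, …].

VC = [2, 4]

0: 0x13 (blk 4, set 0) → MISS  vc=[]
1: 0x1a (blk 6, set 0) → MISS  vc=[4]
2: 0x1a (blk 6, set 0) → L1-HIT  vc=[4]
3: 0xa (blk 2, set 0) → MISS  vc=[4, 6]
4: 0x1a (blk 6, set 0) → VC-HIT  vc=[4, 2]
5: 0x18 (blk 6, set 0) → L1-HIT  vc=[4, 2]
6: 0x1b (blk 6, set 0) → L1-HIT  vc=[4, 2]
7: 0x8 (blk 2, set 0) → VC-HIT  vc=[4, 6]
8: 0x9 (blk 2, set 0) → L1-HIT  vc=[4, 6]
9: 0x12 (blk 4, set 0) → VC-HIT  vc=[2, 6]
10: 0x1a (blk 6, set 0) → VC-HIT  vc=[2, 4]
11: 0x19 (blk 6, set 0) → L1-HIT  vc=[2, 4]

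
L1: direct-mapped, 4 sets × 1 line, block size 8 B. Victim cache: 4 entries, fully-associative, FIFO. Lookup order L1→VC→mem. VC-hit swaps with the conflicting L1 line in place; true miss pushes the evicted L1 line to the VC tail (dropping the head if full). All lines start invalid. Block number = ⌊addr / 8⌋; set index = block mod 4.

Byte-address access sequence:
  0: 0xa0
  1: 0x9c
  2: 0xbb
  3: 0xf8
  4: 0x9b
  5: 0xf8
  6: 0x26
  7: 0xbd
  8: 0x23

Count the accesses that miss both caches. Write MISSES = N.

  [0] addr=0xa0 blk=20 s=0: MISS | VC []
  [1] addr=0x9c blk=19 s=3: MISS | VC []
  [2] addr=0xbb blk=23 s=3: MISS | VC [19]
  [3] addr=0xf8 blk=31 s=3: MISS | VC [19, 23]
  [4] addr=0x9b blk=19 s=3: VC-HIT | VC [31, 23]
  [5] addr=0xf8 blk=31 s=3: VC-HIT | VC [19, 23]
  [6] addr=0x26 blk=4 s=0: MISS | VC [19, 23, 20]
  [7] addr=0xbd blk=23 s=3: VC-HIT | VC [19, 31, 20]
  [8] addr=0x23 blk=4 s=0: L1-HIT | VC [19, 31, 20]

MISSES = 5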